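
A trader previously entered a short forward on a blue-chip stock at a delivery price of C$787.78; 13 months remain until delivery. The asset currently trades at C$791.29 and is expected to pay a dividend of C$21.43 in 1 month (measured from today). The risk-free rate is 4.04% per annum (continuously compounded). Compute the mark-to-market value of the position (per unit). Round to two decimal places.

-C$15.89

PV(remaining dividends) I = 21.43·e^(−0.0404·1/12) = 21.3580
Current forward F = (S − I)·e^(rT) = (791.29 − 21.3580)·e^(0.0404·13/12) = 769.9320 × 1.044739 = 804.3780
Value (long) = (F − K)·e^(−rT) = (804.3780 − 787.78) × 0.957177 = 15.8872
Short position value = −(long value) = -C$15.89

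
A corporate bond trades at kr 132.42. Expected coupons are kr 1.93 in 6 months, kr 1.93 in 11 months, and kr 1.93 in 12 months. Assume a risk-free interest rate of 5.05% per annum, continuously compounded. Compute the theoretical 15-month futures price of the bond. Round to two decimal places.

PV(coupons) I = 1.93·e^(−0.0505·6/12) + 1.93·e^(−0.0505·11/12) + 1.93·e^(−0.0505·12/12)
I = 1.8819 + 1.8427 + 1.8350 = 5.5596
F = (S − I)·e^(rT) = (132.42 − 5.5596) · e^(0.0505·15/12)
= 126.8604 · e^0.063125 = 126.8604 × 1.065160 = kr 135.13

kr 135.13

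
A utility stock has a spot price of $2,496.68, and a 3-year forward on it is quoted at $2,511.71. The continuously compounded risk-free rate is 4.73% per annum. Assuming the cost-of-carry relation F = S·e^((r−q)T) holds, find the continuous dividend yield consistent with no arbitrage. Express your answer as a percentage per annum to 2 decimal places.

4.53%

From F = S·e^((r−q)T): (r − q) = ln(F/S)/T
ln(2511.71/2496.68) = ln(1.006020) = 0.006002
(r − q) = 0.006002 / (3) = 0.002001
q = r − ln(F/S)/T = 0.0473 − 0.002001 = 0.045299
q = 4.53%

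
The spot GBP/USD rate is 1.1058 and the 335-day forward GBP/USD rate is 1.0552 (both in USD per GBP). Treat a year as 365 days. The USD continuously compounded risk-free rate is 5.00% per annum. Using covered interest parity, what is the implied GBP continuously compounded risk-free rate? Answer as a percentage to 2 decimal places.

F = S·e^((r_USD − r_GBP)T) ⇒ r_GBP = r_USD − ln(F/S)/T
ln(1.0552/1.1058) = -0.046839; /(335/365) = -0.051034
r_GBP = 0.0500 + 0.051034 = 0.101034
r_GBP = 10.10%

10.10%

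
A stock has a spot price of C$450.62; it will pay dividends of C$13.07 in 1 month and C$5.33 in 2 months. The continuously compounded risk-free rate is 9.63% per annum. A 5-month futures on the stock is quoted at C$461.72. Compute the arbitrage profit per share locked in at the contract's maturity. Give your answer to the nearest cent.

PV(dividends) I = 13.07·e^(−0.0963·1/12) + 5.33·e^(−0.0963·2/12) = 18.2107
Fair futures F* = (S − I)·e^(rT) = (450.62 − 18.2107)·e^0.040125 = 432.4093 × 1.040941 = 450.1126
Market C$461.72 > fair 450.1126: forward overpriced → cash-and-carry (borrow at r, buy the stock and collect the dividends, short the forward).
Profit at T = |F_mkt − F*| = |461.72 − 450.1126| = C$11.61 per share

C$11.61 per share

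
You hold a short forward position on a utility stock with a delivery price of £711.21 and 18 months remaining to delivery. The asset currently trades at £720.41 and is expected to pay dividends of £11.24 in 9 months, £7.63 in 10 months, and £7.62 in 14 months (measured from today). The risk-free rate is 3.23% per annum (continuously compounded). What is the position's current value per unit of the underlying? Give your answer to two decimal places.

-£17.10

PV(remaining dividends) I = 11.24·e^(−0.0323·9/12) + 7.63·e^(−0.0323·10/12) + 7.62·e^(−0.0323·14/12) = 25.7365
Current forward F = (S − I)·e^(rT) = (720.41 − 25.7365)·e^(0.0323·18/12) = 694.6735 × 1.049643 = 729.1592
Value (long) = (F − K)·e^(−rT) = (729.1592 − 711.21) × 0.952705 = 17.1003
Short position value = −(long value) = -£17.10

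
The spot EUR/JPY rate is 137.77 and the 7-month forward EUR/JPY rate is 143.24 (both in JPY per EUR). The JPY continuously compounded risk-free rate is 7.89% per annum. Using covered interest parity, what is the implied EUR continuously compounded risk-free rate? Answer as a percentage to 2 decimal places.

1.22%

F = S·e^((r_JPY − r_EUR)T) ⇒ r_EUR = r_JPY − ln(F/S)/T
ln(143.24/137.77) = 0.038936; /(7/12) = 0.066747
r_EUR = 0.0789 − 0.066747 = 0.012153
r_EUR = 1.22%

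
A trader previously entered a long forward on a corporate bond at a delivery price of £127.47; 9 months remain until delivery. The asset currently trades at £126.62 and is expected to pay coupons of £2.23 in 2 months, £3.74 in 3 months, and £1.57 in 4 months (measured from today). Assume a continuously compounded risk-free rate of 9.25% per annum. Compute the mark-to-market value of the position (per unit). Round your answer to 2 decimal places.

£0.32

PV(remaining coupons) I = 2.23·e^(−0.0925·2/12) + 3.74·e^(−0.0925·3/12) + 1.57·e^(−0.0925·4/12) = 7.3727
Current forward F = (S − I)·e^(rT) = (126.62 − 7.3727)·e^(0.0925·9/12) = 119.2473 × 1.071838 = 127.8138
Value (long) = (F − K)·e^(−rT) = (127.8138 − 127.47) × 0.932977 = 0.3208
Value = £0.32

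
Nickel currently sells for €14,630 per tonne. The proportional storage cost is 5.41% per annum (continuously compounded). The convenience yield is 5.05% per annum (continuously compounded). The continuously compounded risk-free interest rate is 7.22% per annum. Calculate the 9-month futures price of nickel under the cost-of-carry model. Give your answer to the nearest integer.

Net carry = r + u − y = 0.0722 + 0.0541 − 0.0505 = 0.0758
F = S·e^((r+u−y)T) = 14630 · e^(0.0758 × 9/12) = 14630 · e^0.056850
= 14630 × 1.058497 = €15,486 per tonne

€15,486 per tonne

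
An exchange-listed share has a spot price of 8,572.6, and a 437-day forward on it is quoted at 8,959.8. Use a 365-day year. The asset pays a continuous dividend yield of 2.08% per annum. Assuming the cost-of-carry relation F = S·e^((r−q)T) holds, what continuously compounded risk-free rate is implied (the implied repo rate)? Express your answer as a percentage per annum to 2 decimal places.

5.77%

From F = S·e^((r−q)T): (r − q) = ln(F/S)/T
ln(8959.8/8572.6) = ln(1.045167) = 0.044177
(r − q) = 0.044177 / (437/365) = 0.036898
r = ln(F/S)/T + q = 0.036898 + 0.0208 = 0.057698
r = 5.77%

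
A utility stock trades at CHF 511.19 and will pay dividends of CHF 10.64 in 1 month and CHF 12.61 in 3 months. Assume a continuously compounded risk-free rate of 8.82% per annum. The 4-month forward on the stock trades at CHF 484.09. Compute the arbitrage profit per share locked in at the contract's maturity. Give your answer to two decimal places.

PV(dividends) I = 10.64·e^(−0.0882·1/12) + 12.61·e^(−0.0882·3/12) = 22.8971
Fair forward F* = (S − I)·e^(rT) = (511.19 − 22.8971)·e^0.029400 = 488.2929 × 1.029836 = 502.8616
Market CHF 484.09 < fair 502.8616: forward underpriced → reverse cash-and-carry (short the stock, invest proceeds at r, pay the dividends, go long the forward).
Profit at T = |F_mkt − F*| = |484.09 − 502.8616| = CHF 18.77 per share

CHF 18.77 per share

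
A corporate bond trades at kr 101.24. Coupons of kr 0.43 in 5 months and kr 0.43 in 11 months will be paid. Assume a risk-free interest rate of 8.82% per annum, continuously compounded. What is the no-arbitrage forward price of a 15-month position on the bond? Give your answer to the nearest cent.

PV(coupons) I = 0.43·e^(−0.0882·5/12) + 0.43·e^(−0.0882·11/12)
I = 0.4145 + 0.3966 = 0.8111
F = (S − I)·e^(rT) = (101.24 − 0.8111) · e^(0.0882·15/12)
= 100.4289 · e^0.110250 = 100.4289 × 1.116557 = kr 112.13

kr 112.13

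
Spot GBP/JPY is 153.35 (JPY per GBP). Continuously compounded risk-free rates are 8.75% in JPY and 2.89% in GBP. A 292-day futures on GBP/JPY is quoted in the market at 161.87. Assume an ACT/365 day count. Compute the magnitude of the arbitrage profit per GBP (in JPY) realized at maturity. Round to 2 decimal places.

Fair futures: F* = S·e^(carry·T), with carry = (r_JPY − r_GBP) = 0.0875 − 0.0289 = 0.0586
F* = 153.35 · e^(0.0586 × 292/365) = 153.35 · e^0.046880 = 153.35 × 1.047996 = 160.7102
Market 161.87 > fair 160.7102: forward overpriced → cash-and-carry (buy spot, short the forward).
At maturity, profit = |F_mkt − F*| = |161.87 − 160.7102| = 1.16 per GBP (in JPY)

1.16 per GBP (in JPY)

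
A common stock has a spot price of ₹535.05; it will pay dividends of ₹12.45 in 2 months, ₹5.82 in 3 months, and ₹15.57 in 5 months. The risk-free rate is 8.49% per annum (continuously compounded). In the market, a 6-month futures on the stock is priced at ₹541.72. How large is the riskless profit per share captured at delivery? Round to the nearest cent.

PV(dividends) I = 12.45·e^(−0.0849·2/12) + 5.82·e^(−0.0849·3/12) + 15.57·e^(−0.0849·5/12) = 33.0017
Fair futures F* = (S − I)·e^(rT) = (535.05 − 33.0017)·e^0.042450 = 502.0483 × 1.043364 = 523.8191
Market ₹541.72 > fair 523.8191: forward overpriced → cash-and-carry (borrow at r, buy the stock and collect the dividends, short the forward).
Profit at T = |F_mkt − F*| = |541.72 − 523.8191| = ₹17.90 per share

₹17.90 per share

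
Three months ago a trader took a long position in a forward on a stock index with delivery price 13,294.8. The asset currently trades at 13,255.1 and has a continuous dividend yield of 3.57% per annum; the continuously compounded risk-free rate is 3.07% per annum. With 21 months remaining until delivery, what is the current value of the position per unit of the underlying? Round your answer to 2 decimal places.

Current fair forward for the remaining 21 months: F = S·e^((r − q)·T), (r − q) = 0.0307 − 0.0357 = -0.0050
F = 13255.1 · e^(-0.0050 × 21/12) = 13255.1 × 0.99128817 = 13139.6238
Value of long forward = (F − K)·e^(−rT) = (13139.6238 − 13294.8) · e^(−0.0307·21/12)
= -155.1762 × 0.94769269 = -147.06

-147.06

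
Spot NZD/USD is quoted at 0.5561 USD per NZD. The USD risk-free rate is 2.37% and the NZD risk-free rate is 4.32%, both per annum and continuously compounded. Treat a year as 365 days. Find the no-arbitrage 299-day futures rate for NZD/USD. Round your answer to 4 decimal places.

0.5473

F = S·e^((r_USD − r_NZD)T) = 0.5561 · e^((0.0237 − 0.0432) × 299/365)
= 0.5561 · e^-0.015974 = 0.5561 × 0.984153
F = 0.5473 USD per NZD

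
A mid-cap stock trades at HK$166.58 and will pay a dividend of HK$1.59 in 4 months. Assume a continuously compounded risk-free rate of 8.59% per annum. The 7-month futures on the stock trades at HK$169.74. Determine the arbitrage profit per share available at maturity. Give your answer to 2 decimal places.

PV(dividends) I = 1.59·e^(−0.0859·4/12) = 1.5451
Fair futures F* = (S − I)·e^(rT) = (166.58 − 1.5451)·e^0.050108 = 165.0349 × 1.051385 = 173.5152
Market HK$169.74 < fair 173.5152: forward underpriced → reverse cash-and-carry (short the stock, invest proceeds at r, pay the dividends, go long the forward).
Profit at T = |F_mkt − F*| = |169.74 − 173.5152| = HK$3.78 per share

HK$3.78 per share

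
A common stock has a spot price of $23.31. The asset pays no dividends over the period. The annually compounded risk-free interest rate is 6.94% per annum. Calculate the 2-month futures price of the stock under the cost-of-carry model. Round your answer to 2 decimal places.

F = S · (1+r)^T
= 23.31 × 1.011246
F = $23.57

$23.57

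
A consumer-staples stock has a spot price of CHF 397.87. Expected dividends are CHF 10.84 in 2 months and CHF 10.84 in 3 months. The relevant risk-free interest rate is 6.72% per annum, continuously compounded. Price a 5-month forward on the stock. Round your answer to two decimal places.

PV(dividends) I = 10.84·e^(−0.0672·2/12) + 10.84·e^(−0.0672·3/12)
I = 10.7193 + 10.6594 = 21.3787
F = (S − I)·e^(rT) = (397.87 − 21.3787) · e^(0.0672·5/12)
= 376.4913 · e^0.028000 = 376.4913 × 1.028396 = CHF 387.18

CHF 387.18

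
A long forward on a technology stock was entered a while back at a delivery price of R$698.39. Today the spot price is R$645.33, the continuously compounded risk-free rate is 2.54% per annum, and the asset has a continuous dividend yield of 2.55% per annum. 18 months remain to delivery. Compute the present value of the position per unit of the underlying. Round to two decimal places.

-R$51.17

Current fair forward for the remaining 18 months: F = S·e^((r − q)·T), (r − q) = 0.0254 − 0.0255 = -0.0001
F = 645.33 · e^(-0.0001 × 18/12) = 645.33 × 0.999850 = 645.2332
Value of long forward = (F − K)·e^(−rT) = (645.2332 − 698.39) · e^(−0.0254·18/12)
= -53.1568 × 0.962617 = -51.17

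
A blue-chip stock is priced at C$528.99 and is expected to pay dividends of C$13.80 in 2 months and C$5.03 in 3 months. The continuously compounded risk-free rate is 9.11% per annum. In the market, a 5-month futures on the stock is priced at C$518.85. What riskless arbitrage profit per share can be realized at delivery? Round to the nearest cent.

C$11.38 per share

PV(dividends) I = 13.80·e^(−0.0911·2/12) + 5.03·e^(−0.0911·3/12) = 18.5088
Fair futures F* = (S − I)·e^(rT) = (528.99 − 18.5088)·e^0.037958 = 510.4812 × 1.038688 = 530.2307
Market C$518.85 < fair 530.2307: forward underpriced → reverse cash-and-carry (short the stock, invest proceeds at r, pay the dividends, go long the forward).
Profit at T = |F_mkt − F*| = |518.85 − 530.2307| = C$11.38 per share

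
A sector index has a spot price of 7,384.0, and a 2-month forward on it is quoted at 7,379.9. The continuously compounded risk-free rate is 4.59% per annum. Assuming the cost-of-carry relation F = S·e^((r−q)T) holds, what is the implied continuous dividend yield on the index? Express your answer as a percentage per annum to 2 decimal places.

4.92%

From F = S·e^((r−q)T): (r − q) = ln(F/S)/T
ln(7379.9/7384.0) = ln(0.999445) = -0.000555
(r − q) = -0.000555 / (2/12) = -0.003330
q = r − ln(F/S)/T = 0.0459 + 0.003330 = 0.049230
q = 4.92%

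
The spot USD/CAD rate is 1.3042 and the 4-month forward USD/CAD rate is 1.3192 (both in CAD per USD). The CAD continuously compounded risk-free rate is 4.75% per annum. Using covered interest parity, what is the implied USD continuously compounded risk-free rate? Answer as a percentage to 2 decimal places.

1.32%

F = S·e^((r_CAD − r_USD)T) ⇒ r_USD = r_CAD − ln(F/S)/T
ln(1.3192/1.3042) = 0.011436; /(4/12) = 0.034308
r_USD = 0.0475 − 0.034308 = 0.013192
r_USD = 1.32%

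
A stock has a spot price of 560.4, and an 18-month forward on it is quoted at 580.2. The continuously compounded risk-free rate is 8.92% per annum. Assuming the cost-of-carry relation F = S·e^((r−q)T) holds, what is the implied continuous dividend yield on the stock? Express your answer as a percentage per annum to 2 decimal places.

From F = S·e^((r−q)T): (r − q) = ln(F/S)/T
ln(580.2/560.4) = ln(1.035332) = 0.034722
(r − q) = 0.034722 / (18/12) = 0.023148
q = r − ln(F/S)/T = 0.0892 − 0.023148 = 0.066052
q = 6.61%

6.61%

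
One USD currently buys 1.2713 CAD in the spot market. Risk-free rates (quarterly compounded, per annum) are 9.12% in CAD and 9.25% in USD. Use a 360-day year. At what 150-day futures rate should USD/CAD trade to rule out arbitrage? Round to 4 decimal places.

1.2706

By covered interest parity, F = S · (1+r_CAD/4)^(4T) / (1+r_USD/4)^(4T)
= 1.2713 × 1.038288 / 1.038838 = 1.2713 × 0.999471
F = 1.2706 CAD per USD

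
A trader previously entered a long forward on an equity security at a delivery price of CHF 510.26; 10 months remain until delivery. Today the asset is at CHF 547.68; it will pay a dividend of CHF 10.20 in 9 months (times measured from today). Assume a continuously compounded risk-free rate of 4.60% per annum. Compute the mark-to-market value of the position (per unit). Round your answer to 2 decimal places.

PV(remaining dividends) I = 10.20·e^(−0.0460·9/12) = 9.8541
Current forward F = (S − I)·e^(rT) = (547.68 − 9.8541)·e^(0.0460·10/12) = 537.8259 × 1.039078 = 558.8431
Value (long) = (F − K)·e^(−rT) = (558.8431 − 510.26) × 0.962392 = 46.7560
Value = CHF 46.76

CHF 46.76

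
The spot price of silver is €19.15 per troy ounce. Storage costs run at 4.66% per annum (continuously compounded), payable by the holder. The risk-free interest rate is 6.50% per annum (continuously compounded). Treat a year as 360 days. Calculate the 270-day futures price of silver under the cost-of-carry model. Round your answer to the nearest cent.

Net carry = r + u − y = 0.0650 + 0.0466 − 0.0000 = 0.1116
F = S·e^((r+u−y)T) = 19.15 · e^(0.1116 × 270/360) = 19.15 · e^0.083700
= 19.15 × 1.087303 = €20.82 per troy ounce

€20.82 per troy ounce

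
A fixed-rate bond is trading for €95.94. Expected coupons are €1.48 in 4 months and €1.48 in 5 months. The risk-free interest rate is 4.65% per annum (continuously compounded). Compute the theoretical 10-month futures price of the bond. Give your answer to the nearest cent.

PV(coupons) I = 1.48·e^(−0.0465·4/12) + 1.48·e^(−0.0465·5/12)
I = 1.4572 + 1.4516 = 2.9088
F = (S − I)·e^(rT) = (95.94 − 2.9088) · e^(0.0465·10/12)
= 93.0312 · e^0.038750 = 93.0312 × 1.039511 = €96.71

€96.71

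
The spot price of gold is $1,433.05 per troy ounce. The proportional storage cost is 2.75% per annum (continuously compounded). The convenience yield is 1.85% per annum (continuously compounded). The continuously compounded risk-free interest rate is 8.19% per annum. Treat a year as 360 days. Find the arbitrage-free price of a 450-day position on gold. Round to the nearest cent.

$1,605.49 per troy ounce

Net carry = r + u − y = 0.0819 + 0.0275 − 0.0185 = 0.0909
F = S·e^((r+u−y)T) = 1433.05 · e^(0.0909 × 450/360) = 1433.05 · e^0.11362500
= 1433.05 × 1.12033192 = $1,605.49 per troy ounce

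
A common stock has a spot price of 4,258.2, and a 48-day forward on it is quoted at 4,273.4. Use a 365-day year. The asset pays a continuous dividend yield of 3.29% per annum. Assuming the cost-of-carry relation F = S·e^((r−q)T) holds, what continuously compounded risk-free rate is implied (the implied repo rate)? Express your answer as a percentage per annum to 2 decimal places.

From F = S·e^((r−q)T): (r − q) = ln(F/S)/T
ln(4273.4/4258.2) = ln(1.003570) = 0.003564
(r − q) = 0.003564 / (48/365) = 0.027101
r = ln(F/S)/T + q = 0.027101 + 0.0329 = 0.060001
r = 6.00%

6.00%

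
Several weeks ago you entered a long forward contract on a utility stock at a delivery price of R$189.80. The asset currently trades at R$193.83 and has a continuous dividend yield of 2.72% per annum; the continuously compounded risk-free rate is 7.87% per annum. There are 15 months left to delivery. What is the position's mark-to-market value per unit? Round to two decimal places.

Current fair forward for the remaining 15 months: F = S·e^((r − q)·T), (r − q) = 0.0787 − 0.0272 = 0.0515
F = 193.83 · e^(0.0515 × 15/12) = 193.83 × 1.066492 = 206.7181
Value of long forward = (F − K)·e^(−rT) = (206.7181 − 189.80) · e^(−0.0787·15/12)
= 16.9181 × 0.906309 = 15.33

R$15.33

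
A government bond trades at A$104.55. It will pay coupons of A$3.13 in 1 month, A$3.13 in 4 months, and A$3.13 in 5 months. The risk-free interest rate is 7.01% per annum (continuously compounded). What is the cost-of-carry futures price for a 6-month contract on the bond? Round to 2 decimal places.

A$98.74

PV(coupons) I = 3.13·e^(−0.0701·1/12) + 3.13·e^(−0.0701·4/12) + 3.13·e^(−0.0701·5/12)
I = 3.1118 + 3.0577 + 3.0399 = 9.2094
F = (S − I)·e^(rT) = (104.55 − 9.2094) · e^(0.0701·6/12)
= 95.3406 · e^0.035050 = 95.3406 × 1.035671 = A$98.74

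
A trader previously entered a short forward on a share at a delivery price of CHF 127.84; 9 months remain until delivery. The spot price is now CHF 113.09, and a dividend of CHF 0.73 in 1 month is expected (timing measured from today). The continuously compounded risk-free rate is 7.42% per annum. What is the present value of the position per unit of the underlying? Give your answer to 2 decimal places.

PV(remaining dividends) I = 0.73·e^(−0.0742·1/12) = 0.7255
Current forward F = (S − I)·e^(rT) = (113.09 − 0.7255)·e^(0.0742·9/12) = 112.3645 × 1.057228 = 118.7949
Value (long) = (F − K)·e^(−rT) = (118.7949 − 127.84) × 0.945870 = -8.5555
Short position value = −(long value) = CHF 8.56

CHF 8.56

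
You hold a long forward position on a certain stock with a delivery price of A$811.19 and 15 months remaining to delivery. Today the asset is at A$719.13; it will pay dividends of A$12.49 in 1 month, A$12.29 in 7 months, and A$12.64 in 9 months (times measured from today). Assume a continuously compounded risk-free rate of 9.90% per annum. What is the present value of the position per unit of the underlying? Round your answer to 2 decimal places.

PV(remaining dividends) I = 12.49·e^(−0.0990·1/12) + 12.29·e^(−0.0990·7/12) + 12.64·e^(−0.0990·9/12) = 35.7232
Current forward F = (S − I)·e^(rT) = (719.13 − 35.7232)·e^(0.0990·15/12) = 683.4068 × 1.131733 = 773.4340
Value (long) = (F − K)·e^(−rT) = (773.4340 − 811.19) × 0.883601 = -33.3612
Value = -A$33.36

-A$33.36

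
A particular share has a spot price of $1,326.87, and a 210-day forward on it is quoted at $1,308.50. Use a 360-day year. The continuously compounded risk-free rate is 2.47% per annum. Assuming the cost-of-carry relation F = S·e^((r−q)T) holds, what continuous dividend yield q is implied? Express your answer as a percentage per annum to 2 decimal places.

From F = S·e^((r−q)T): (r − q) = ln(F/S)/T
ln(1308.50/1326.87) = ln(0.986155) = -0.013942
(r − q) = -0.013942 / (210/360) = -0.023901
q = r − ln(F/S)/T = 0.0247 + 0.023901 = 0.048601
q = 4.86%

4.86%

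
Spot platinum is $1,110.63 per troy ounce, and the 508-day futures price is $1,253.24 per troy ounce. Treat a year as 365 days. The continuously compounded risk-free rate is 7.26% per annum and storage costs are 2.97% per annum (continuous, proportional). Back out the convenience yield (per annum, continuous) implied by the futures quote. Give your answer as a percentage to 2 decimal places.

F = S·e^((r+u−y)T) ⇒ (r+u−y) = ln(F/S)/T
ln(1253.24/1110.63) = 0.120805; /T ⇒ 0.086799
y = r + u − ln(F/S)/T = 0.0726 + 0.0297 − 0.086799 = 0.015501
y = 1.55%

1.55%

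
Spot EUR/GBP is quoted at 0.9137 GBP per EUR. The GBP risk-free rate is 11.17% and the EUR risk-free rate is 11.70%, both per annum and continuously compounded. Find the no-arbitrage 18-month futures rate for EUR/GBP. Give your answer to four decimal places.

F = S·e^((r_GBP − r_EUR)T) = 0.9137 · e^((0.1117 − 0.1170) × 18/12)
= 0.9137 · e^-0.007950 = 0.9137 × 0.992082
F = 0.9065 GBP per EUR

0.9065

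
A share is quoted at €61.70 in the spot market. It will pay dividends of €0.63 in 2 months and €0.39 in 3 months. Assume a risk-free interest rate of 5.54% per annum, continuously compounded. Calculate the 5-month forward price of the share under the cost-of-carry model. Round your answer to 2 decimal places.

€62.11

PV(dividends) I = 0.63·e^(−0.0554·2/12) + 0.39·e^(−0.0554·3/12)
I = 0.6242 + 0.3846 = 1.0088
F = (S − I)·e^(rT) = (61.70 − 1.0088) · e^(0.0554·5/12)
= 60.6912 · e^0.023083 = 60.6912 × 1.023351 = €62.11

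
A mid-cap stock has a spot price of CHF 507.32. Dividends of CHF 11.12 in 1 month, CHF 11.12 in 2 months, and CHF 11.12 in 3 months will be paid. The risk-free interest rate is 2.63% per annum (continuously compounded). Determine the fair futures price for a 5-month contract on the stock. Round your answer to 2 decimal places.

CHF 479.33

PV(dividends) I = 11.12·e^(−0.0263·1/12) + 11.12·e^(−0.0263·2/12) + 11.12·e^(−0.0263·3/12)
I = 11.0957 + 11.0714 + 11.0471 = 33.2142
F = (S − I)·e^(rT) = (507.32 − 33.2142) · e^(0.0263·5/12)
= 474.1058 · e^0.010958 = 474.1058 × 1.011018 = CHF 479.33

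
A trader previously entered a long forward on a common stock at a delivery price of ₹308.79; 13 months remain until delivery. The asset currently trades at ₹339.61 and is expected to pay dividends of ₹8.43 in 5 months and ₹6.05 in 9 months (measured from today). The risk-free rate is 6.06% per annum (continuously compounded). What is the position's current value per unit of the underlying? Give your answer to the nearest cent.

₹36.44

PV(remaining dividends) I = 8.43·e^(−0.0606·5/12) + 6.05·e^(−0.0606·9/12) = 14.0010
Current forward F = (S − I)·e^(rT) = (339.61 − 14.0010)·e^(0.0606·13/12) = 325.6090 × 1.067853 = 347.7025
Value (long) = (F − K)·e^(−rT) = (347.7025 − 308.79) × 0.936459 = 36.4400
Value = ₹36.44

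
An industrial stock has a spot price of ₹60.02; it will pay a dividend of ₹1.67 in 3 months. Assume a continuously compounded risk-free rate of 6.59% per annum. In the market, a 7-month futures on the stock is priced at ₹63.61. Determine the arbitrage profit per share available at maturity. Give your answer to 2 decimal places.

PV(dividends) I = 1.67·e^(−0.0659·3/12) = 1.6427
Fair futures F* = (S − I)·e^(rT) = (60.02 − 1.6427)·e^0.038442 = 58.3773 × 1.039190 = 60.6651
Market ₹63.61 > fair 60.6651: forward overpriced → cash-and-carry (borrow at r, buy the stock and collect the dividends, short the forward).
Profit at T = |F_mkt − F*| = |63.61 − 60.6651| = ₹2.94 per share

₹2.94 per share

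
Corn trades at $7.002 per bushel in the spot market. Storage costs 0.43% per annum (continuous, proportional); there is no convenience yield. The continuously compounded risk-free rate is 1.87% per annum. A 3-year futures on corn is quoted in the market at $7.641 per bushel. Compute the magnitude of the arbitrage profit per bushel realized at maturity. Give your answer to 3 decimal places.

$0.139 per bushel

Fair futures: F* = S·e^(carry·T), with carry = (r + u) = 0.0187 + 0.0043 = 0.0230
F* = 7.002 · e^(0.0230 × 3) = 7.002 · e^0.069000 = 7.002 × 1.071436 = $7.5022
Market $7.641 > fair $7.5022: forward overpriced → cash-and-carry (buy spot, short the forward).
At maturity, profit = |F_mkt − F*| = |7.641 − 7.5022| = $0.139 per bushel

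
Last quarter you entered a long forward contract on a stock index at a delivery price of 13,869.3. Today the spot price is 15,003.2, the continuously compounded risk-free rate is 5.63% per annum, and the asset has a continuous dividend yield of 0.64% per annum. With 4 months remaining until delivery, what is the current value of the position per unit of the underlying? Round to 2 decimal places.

1359.78

Current fair forward for the remaining 4 months: F = S·e^((r − q)·T), (r − q) = 0.0563 − 0.0064 = 0.0499
F = 15003.2 · e^(0.0499 × 4/12) = 15003.2 × 1.01677244 = 15254.8403
Value of long forward = (F − K)·e^(−rT) = (15254.8403 − 13869.3) · e^(−0.0563·4/12)
= 1385.5403 × 0.98140833 = 1359.78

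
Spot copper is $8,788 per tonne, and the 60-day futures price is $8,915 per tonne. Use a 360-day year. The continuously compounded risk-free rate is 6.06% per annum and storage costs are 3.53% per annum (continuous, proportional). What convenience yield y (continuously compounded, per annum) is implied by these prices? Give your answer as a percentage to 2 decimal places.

F = S·e^((r+u−y)T) ⇒ (r+u−y) = ln(F/S)/T
ln(8915/8788) = 0.014348; /T ⇒ 0.086088
y = r + u − ln(F/S)/T = 0.0606 + 0.0353 − 0.086088 = 0.009812
y = 0.98%

0.98%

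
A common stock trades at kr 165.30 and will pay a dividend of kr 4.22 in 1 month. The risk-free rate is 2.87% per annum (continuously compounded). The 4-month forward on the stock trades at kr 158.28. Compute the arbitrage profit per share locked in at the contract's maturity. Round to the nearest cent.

PV(dividends) I = 4.22·e^(−0.0287·1/12) = 4.2099
Fair forward F* = (S − I)·e^(rT) = (165.30 − 4.2099)·e^0.009567 = 161.0901 × 1.009613 = 162.6387
Market kr 158.28 < fair 162.6387: forward underpriced → reverse cash-and-carry (short the stock, invest proceeds at r, pay the dividends, go long the forward).
Profit at T = |F_mkt − F*| = |158.28 − 162.6387| = kr 4.36 per share

kr 4.36 per share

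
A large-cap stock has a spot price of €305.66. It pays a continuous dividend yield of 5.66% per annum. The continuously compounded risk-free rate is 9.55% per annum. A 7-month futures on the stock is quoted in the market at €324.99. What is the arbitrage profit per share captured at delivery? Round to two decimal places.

€12.31 per share

Fair futures: F* = S·e^(carry·T), with carry = (r − q) = 0.0955 − 0.0566 = 0.0389
F* = 305.66 · e^(0.0389 × 7/12) = 305.66 · e^0.022692 = 305.66 × 1.022951 = €312.6752
Market €324.99 > fair €312.6752: forward overpriced → cash-and-carry (buy spot, short the forward).
At maturity, profit = |F_mkt − F*| = |324.99 − 312.6752| = €12.31 per share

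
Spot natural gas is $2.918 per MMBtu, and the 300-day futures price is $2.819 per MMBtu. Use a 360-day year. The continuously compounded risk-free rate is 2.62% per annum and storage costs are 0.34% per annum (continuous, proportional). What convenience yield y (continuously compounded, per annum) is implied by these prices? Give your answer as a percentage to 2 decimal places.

7.10%

F = S·e^((r+u−y)T) ⇒ (r+u−y) = ln(F/S)/T
ln(2.819/2.918) = -0.034516; /T ⇒ -0.041419
y = r + u − ln(F/S)/T = 0.0262 + 0.0034 + 0.041419 = 0.071019
y = 7.10%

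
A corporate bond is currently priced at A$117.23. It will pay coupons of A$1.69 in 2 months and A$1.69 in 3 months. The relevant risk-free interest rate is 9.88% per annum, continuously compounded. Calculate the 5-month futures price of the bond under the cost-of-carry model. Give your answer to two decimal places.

A$118.71

PV(coupons) I = 1.69·e^(−0.0988·2/12) + 1.69·e^(−0.0988·3/12)
I = 1.6624 + 1.6488 = 3.3112
F = (S − I)·e^(rT) = (117.23 − 3.3112) · e^(0.0988·5/12)
= 113.9188 · e^0.041167 = 113.9188 × 1.042026 = A$118.71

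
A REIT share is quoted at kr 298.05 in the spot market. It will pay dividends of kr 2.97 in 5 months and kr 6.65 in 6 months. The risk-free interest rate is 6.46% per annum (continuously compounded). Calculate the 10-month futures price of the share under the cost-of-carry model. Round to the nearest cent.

kr 304.69

PV(dividends) I = 2.97·e^(−0.0646·5/12) + 6.65·e^(−0.0646·6/12)
I = 2.8911 + 6.4386 = 9.3297
F = (S − I)·e^(rT) = (298.05 − 9.3297) · e^(0.0646·10/12)
= 288.7203 · e^0.053833 = 288.7203 × 1.055308 = kr 304.69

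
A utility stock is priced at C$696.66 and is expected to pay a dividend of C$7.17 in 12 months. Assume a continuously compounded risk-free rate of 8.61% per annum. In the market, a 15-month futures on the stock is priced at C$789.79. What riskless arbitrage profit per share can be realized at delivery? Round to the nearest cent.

PV(dividends) I = 7.17·e^(−0.0861·12/12) = 6.5785
Fair futures F* = (S − I)·e^(rT) = (696.66 − 6.5785)·e^0.107625 = 690.0815 × 1.113630 = 768.4955
Market C$789.79 > fair 768.4955: forward overpriced → cash-and-carry (borrow at r, buy the stock and collect the dividends, short the forward).
Profit at T = |F_mkt − F*| = |789.79 − 768.4955| = C$21.29 per share

C$21.29 per share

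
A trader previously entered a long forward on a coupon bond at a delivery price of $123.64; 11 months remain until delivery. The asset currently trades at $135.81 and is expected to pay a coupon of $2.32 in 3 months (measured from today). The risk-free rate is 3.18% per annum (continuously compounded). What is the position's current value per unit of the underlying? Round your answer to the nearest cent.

PV(remaining coupons) I = 2.32·e^(−0.0318·3/12) = 2.3016
Current forward F = (S − I)·e^(rT) = (135.81 − 2.3016)·e^(0.0318·11/12) = 133.5084 × 1.029579 = 137.4574
Value (long) = (F − K)·e^(−rT) = (137.4574 − 123.64) × 0.971271 = 13.4204
Value = $13.42

$13.42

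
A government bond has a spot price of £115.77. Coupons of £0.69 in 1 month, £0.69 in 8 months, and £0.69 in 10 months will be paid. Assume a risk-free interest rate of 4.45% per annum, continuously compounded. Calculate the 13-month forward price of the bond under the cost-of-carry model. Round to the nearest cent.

PV(coupons) I = 0.69·e^(−0.0445·1/12) + 0.69·e^(−0.0445·8/12) + 0.69·e^(−0.0445·10/12)
I = 0.6874 + 0.6698 + 0.6649 = 2.0221
F = (S − I)·e^(rT) = (115.77 − 2.0221) · e^(0.0445·13/12)
= 113.7479 · e^0.048208 = 113.7479 × 1.049389 = £119.37

£119.37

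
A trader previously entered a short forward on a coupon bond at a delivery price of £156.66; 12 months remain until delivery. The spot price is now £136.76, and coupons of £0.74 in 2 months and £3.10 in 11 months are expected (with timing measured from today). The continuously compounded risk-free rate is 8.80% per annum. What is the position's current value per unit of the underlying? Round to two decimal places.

PV(remaining coupons) I = 0.74·e^(−0.0880·2/12) + 3.10·e^(−0.0880·11/12) = 3.5890
Current forward F = (S − I)·e^(rT) = (136.76 − 3.5890)·e^(0.0880·12/12) = 133.1710 × 1.091988 = 145.4211
Value (long) = (F − K)·e^(−rT) = (145.4211 − 156.66) × 0.915761 = -10.2921
Short position value = −(long value) = £10.29

£10.29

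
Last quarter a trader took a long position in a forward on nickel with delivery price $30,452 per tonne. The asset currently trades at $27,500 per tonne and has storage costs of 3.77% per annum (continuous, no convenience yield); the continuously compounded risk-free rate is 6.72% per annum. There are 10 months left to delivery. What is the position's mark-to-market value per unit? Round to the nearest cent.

Current fair forward for the remaining 10 months: F = S·e^((r + u)·T), (r + u) = 0.0672 + 0.0377 = 0.1049
F = 27500 · e^(0.1049 × 10/12) = 27500 × 1.09135131 = 30012.1610
Value of long forward = (F − K)·e^(−rT) = (30012.1610 − 30452) · e^(−0.0672·10/12)
= -439.8390 × 0.94553914 = -415.88

-$415.88 per tonne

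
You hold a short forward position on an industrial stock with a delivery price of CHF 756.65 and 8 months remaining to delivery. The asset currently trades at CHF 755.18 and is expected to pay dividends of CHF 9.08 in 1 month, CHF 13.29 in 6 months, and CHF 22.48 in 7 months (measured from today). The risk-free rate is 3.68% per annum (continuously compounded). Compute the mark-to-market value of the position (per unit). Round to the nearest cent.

CHF 27.24

PV(remaining dividends) I = 9.08·e^(−0.0368·1/12) + 13.29·e^(−0.0368·6/12) + 22.48·e^(−0.0368·7/12) = 44.1025
Current forward F = (S − I)·e^(rT) = (755.18 − 44.1025)·e^(0.0368·8/12) = 711.0775 × 1.024837 = 728.7385
Value (long) = (F − K)·e^(−rT) = (728.7385 − 756.65) × 0.975765 = -27.2351
Short position value = −(long value) = CHF 27.24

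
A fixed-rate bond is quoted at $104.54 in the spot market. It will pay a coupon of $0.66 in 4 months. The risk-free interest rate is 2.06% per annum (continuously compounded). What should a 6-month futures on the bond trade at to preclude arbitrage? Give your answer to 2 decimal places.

PV(coupons) I = 0.66·e^(−0.0206·4/12)
I = 0.6555
F = (S − I)·e^(rT) = (104.54 − 0.6555) · e^(0.0206·6/12)
= 103.8845 · e^0.010300 = 103.8845 × 1.010353 = $104.96

$104.96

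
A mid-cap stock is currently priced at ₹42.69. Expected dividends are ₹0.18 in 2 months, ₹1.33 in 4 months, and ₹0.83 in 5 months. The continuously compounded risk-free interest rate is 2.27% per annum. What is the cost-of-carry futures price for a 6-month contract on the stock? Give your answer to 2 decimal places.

PV(dividends) I = 0.18·e^(−0.0227·2/12) + 1.33·e^(−0.0227·4/12) + 0.83·e^(−0.0227·5/12)
I = 0.1793 + 1.3200 + 0.8222 = 2.3215
F = (S − I)·e^(rT) = (42.69 − 2.3215) · e^(0.0227·6/12)
= 40.3685 · e^0.011350 = 40.3685 × 1.011415 = ₹40.83

₹40.83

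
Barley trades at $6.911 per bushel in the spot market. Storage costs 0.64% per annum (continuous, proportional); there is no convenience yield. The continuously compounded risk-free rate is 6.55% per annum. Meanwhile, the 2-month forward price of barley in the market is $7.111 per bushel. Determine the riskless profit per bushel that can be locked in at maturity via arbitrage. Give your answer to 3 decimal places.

Fair forward: F* = S·e^(carry·T), with carry = (r + u) = 0.0655 + 0.0064 = 0.0719
F* = 6.911 · e^(0.0719 × 2/12) = 6.911 · e^0.011983 = 6.911 × 1.012055 = $6.9943
Market $7.111 > fair $6.9943: forward overpriced → cash-and-carry (buy spot, short the forward).
At maturity, profit = |F_mkt − F*| = |7.111 − 6.9943| = $0.117 per bushel

$0.117 per bushel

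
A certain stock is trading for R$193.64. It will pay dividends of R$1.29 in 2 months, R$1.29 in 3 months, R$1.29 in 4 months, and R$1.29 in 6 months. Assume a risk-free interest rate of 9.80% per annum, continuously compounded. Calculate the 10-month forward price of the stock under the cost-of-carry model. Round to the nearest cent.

PV(dividends) I = 1.29·e^(−0.0980·2/12) + 1.29·e^(−0.0980·3/12) + 1.29·e^(−0.0980·4/12) + 1.29·e^(−0.0980·6/12)
I = 1.2691 + 1.2588 + 1.2485 + 1.2283 = 5.0047
F = (S − I)·e^(rT) = (193.64 − 5.0047) · e^(0.0980·10/12)
= 188.6353 · e^0.081667 = 188.6353 × 1.085094 = R$204.69

R$204.69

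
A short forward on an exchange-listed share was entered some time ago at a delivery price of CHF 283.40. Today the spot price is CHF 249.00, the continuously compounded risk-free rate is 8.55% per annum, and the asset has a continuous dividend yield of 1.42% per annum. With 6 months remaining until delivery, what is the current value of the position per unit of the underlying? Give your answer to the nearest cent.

Current fair forward for the remaining 6 months: F = S·e^((r − q)·T), (r − q) = 0.0855 − 0.0142 = 0.0713
F = 249.00 · e^(0.0713 × 6/12) = 249.00 × 1.036293 = 258.0370
Value of long forward = (F − K)·e^(−rT) = (258.0370 − 283.40) · e^(−0.0855·6/12)
= -25.3630 × 0.958151 = -24.30
Short position value = −(long value) = CHF 24.30

CHF 24.30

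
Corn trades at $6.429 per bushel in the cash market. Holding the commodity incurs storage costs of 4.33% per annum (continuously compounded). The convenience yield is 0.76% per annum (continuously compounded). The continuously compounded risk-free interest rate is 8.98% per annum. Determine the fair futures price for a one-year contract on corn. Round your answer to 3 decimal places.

$7.289 per bushel

Net carry = r + u − y = 0.0898 + 0.0433 − 0.0076 = 0.1255
F = S·e^((r+u−y)T) = 6.429 · e^(0.1255 × 12/12) = 6.429 · e^0.125500
= 6.429 × 1.133715 = $7.289 per bushel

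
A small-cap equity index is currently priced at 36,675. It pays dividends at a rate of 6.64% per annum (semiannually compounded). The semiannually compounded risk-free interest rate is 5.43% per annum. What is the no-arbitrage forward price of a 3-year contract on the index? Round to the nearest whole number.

35,405

F = S · (1+r/2)^(2T) / (1+q/2)^(2T)
= 36675 × 1.174365 / 1.216484 = 36675 × 0.965376
F = 35,405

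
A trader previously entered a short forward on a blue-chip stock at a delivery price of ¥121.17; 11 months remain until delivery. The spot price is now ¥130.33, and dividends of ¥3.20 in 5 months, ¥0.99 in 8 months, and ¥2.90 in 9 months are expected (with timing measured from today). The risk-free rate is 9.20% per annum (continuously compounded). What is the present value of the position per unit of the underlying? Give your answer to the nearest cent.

-¥12.24

PV(remaining dividends) I = 3.20·e^(−0.0920·5/12) + 0.99·e^(−0.0920·8/12) + 2.90·e^(−0.0920·9/12) = 6.7174
Current forward F = (S − I)·e^(rT) = (130.33 − 6.7174)·e^(0.0920·11/12) = 123.6126 × 1.087991 = 134.4894
Value (long) = (F − K)·e^(−rT) = (134.4894 − 121.17) × 0.919125 = 12.2422
Short position value = −(long value) = -¥12.24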